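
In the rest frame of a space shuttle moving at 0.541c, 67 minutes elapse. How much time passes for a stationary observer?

Proper time Δt₀ = 67 minutes
γ = 1/√(1 - 0.541²) = 1.189
Δt = γΔt₀ = 1.189 × 67 = 79.66 minutes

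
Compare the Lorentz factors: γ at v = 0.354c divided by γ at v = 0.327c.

γ₁ = 1/√(1 - 0.354²) = 1.069
γ₂ = 1/√(1 - 0.327²) = 1.058
γ₁/γ₂ = 1.069/1.058 = 1.010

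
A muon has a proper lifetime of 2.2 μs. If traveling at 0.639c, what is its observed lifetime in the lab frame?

Proper lifetime τ₀ = 2.2 μs
γ = 1/√(1 - 0.639²) = 1.300
τ = γτ₀ = 1.300 × 2.2 μs = 2.860 μs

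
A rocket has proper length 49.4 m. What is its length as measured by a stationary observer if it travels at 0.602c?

Proper length L₀ = 49.4 m
γ = 1/√(1 - 0.602²) = 1.25235
L = L₀/γ = 49.4/1.25235 = 39.45 m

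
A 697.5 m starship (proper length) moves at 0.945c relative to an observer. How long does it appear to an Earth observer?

Proper length L₀ = 697.5 m
γ = 1/√(1 - 0.945²) = 3.0574
L = L₀/γ = 697.5/3.0574 = 228.1 m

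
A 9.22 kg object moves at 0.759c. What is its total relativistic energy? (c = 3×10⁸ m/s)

γ = 1/√(1 - 0.759²) = 1.5359
mc² = 9.22 × (3×10⁸)² = 8.298×10¹⁷ J
E = γmc² = 1.5359 × 8.298×10¹⁷ = 1.274×10¹⁸ J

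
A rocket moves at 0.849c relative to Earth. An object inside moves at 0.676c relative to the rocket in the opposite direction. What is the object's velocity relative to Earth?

Object's velocity in rocket frame is u' = -0.676c
u = (u' + v)/(1 + u'v/c²) = (v - 0.676)/(1 - 0.676·v/c²)
Numerator: 0.849 - 0.676 = 0.173
Denominator: 1 - 0.573924 = 0.426076
u = 0.173/0.426076 = 0.4060c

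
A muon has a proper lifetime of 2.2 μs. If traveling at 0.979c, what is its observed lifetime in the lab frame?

Proper lifetime τ₀ = 2.2 μs
γ = 1/√(1 - 0.979²) = 4.905
τ = γτ₀ = 4.905 × 2.2 μs = 10.79 μs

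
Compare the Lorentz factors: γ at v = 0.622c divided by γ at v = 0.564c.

γ₁ = 1/√(1 - 0.622²) = 1.277
γ₂ = 1/√(1 - 0.564²) = 1.211
γ₁/γ₂ = 1.277/1.211 = 1.055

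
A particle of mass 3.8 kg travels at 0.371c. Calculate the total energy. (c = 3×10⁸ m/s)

γ = 1/√(1 - 0.371²) = 1.077
mc² = 3.8 × (3×10⁸)² = 3.420×10¹⁷ J
E = γmc² = 1.077 × 3.420×10¹⁷ = 3.683×10¹⁷ J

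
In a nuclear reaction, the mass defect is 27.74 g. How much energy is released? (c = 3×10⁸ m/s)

Convert mass defect: Δm = 27.74 g = 0.02774 kg
E = Δm·c² = 0.02774 × (3×10⁸)²
= 0.02774 × 9×10¹⁶ = 2.497×10¹⁵ J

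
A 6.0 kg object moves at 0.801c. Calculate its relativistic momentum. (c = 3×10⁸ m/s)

γ = 1/√(1 - 0.801²) = 1.670
v = 0.801 × 3×10⁸ = 2.403×10⁸ m/s
p = γmv = 1.670 × 6.0 × 2.403×10⁸ = 2.408×10⁹ kg·m/s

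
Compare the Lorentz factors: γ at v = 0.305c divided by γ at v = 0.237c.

γ₁ = 1/√(1 - 0.305²) = 1.050
γ₂ = 1/√(1 - 0.237²) = 1.029
γ₁/γ₂ = 1.050/1.029 = 1.020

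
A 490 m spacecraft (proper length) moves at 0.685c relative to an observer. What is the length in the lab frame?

Proper length L₀ = 490 m
γ = 1/√(1 - 0.685²) = 1.3726
L = L₀/γ = 490/1.3726 = 357.0 m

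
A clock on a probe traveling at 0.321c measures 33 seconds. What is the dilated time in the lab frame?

Proper time Δt₀ = 33 seconds
γ = 1/√(1 - 0.321²) = 1.0559
Δt = γΔt₀ = 1.0559 × 33 = 34.84 seconds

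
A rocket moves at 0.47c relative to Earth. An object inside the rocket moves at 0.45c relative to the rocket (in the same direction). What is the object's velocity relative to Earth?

u = (u' + v)/(1 + u'v/c²)
Numerator: 0.45 + 0.47 = 0.92
Denominator: 1 + 0.2115 = 1.2115
u = 0.92/1.2115 = 0.7594c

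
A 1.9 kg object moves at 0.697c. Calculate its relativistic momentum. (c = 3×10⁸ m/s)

γ = 1/√(1 - 0.697²) = 1.39456
v = 0.697 × 3×10⁸ = 2.091×10⁸ m/s
p = γmv = 1.39456 × 1.9 × 2.091×10⁸ = 5.540×10⁸ kg·m/s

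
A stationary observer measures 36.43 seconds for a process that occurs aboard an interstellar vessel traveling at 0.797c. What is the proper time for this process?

Dilated time Δt = 36.43 seconds
γ = 1/√(1 - 0.797²) = 1.656
Δt₀ = Δt/γ = 36.43/1.656 = 22.00 seconds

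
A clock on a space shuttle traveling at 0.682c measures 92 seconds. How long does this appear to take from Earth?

Proper time Δt₀ = 92 seconds
γ = 1/√(1 - 0.682²) = 1.367
Δt = γΔt₀ = 1.367 × 92 = 125.8 seconds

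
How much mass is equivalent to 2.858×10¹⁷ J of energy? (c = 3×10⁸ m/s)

From E = mc², we get m = E/c²
c² = (3×10⁸)² = 9×10¹⁶ m²/s²
m = 2.858×10¹⁷ / 9×10¹⁶ = 3.176 kg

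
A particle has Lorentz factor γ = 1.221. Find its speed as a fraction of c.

From γ = 1/√(1 - v²/c²):
1/γ² = 1/1.221² = 0.6708
v²/c² = 1 - 0.6708 = 0.3292
v/c = √(0.3292) = 0.5738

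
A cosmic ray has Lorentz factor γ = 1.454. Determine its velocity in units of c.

From γ = 1/√(1 - v²/c²):
1/γ² = 1/1.454² = 0.4730
v²/c² = 1 - 0.4730 = 0.5270
v/c = √(0.5270) = 0.7259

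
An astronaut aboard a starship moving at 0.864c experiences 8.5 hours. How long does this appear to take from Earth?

Proper time Δt₀ = 8.5 hours
γ = 1/√(1 - 0.864²) = 1.986
Δt = γΔt₀ = 1.986 × 8.5 = 16.88 hours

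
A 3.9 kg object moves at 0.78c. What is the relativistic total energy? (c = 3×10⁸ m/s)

γ = 1/√(1 - 0.78²) = 1.598
mc² = 3.9 × (3×10⁸)² = 3.510×10¹⁷ J
E = γmc² = 1.598 × 3.510×10¹⁷ = 5.609×10¹⁷ J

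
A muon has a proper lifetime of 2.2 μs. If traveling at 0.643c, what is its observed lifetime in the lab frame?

Proper lifetime τ₀ = 2.2 μs
γ = 1/√(1 - 0.643²) = 1.306
τ = γτ₀ = 1.306 × 2.2 μs = 2.873 μs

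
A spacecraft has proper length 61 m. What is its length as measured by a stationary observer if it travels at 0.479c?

Proper length L₀ = 61 m
γ = 1/√(1 - 0.479²) = 1.1392
L = L₀/γ = 61/1.1392 = 53.55 m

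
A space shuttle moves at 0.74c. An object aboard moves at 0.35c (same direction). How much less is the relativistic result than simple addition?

Classical: u' + v = 0.35 + 0.74 = 1.09c
Relativistic: u = (0.35 + 0.74)/(1 + 0.259) = 1.09/1.259 = 0.8658c
Difference: 1.09 - 0.8658 = 0.2242c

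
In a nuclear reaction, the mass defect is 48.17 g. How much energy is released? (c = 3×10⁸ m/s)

Convert mass defect: Δm = 48.17 g = 0.04817 kg
E = Δm·c² = 0.04817 × (3×10⁸)²
= 0.04817 × 9×10¹⁶ = 4.335×10¹⁵ J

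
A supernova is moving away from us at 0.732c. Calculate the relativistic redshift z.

β = 0.732
(1+β)/(1-β) = 1.732/0.268 = 6.463
√(6.463) = 2.542
z = 2.542 - 1 = 1.542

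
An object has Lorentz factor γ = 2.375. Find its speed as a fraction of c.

From γ = 1/√(1 - v²/c²):
1/γ² = 1/2.375² = 0.1773
v²/c² = 1 - 0.1773 = 0.8227
v/c = √(0.8227) = 0.9070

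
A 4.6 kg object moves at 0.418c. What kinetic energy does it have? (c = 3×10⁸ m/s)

γ = 1/√(1 - 0.418²) = 1.10078
γ - 1 = 0.10078
KE = (γ-1)mc² = 0.10078 × 4.6 × (3×10⁸)² = 4.172×10¹⁶ J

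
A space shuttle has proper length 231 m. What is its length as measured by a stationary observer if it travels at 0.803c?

Proper length L₀ = 231 m
γ = 1/√(1 - 0.803²) = 1.678
L = L₀/γ = 231/1.678 = 137.7 m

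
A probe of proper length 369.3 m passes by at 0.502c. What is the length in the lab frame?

Proper length L₀ = 369.3 m
γ = 1/√(1 - 0.502²) = 1.1562
L = L₀/γ = 369.3/1.1562 = 319.4 m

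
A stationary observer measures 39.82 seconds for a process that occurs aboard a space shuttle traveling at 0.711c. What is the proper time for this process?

Dilated time Δt = 39.82 seconds
γ = 1/√(1 - 0.711²) = 1.422
Δt₀ = Δt/γ = 39.82/1.422 = 28.00 seconds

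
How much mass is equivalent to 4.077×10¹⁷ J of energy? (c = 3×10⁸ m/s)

From E = mc², we get m = E/c²
c² = (3×10⁸)² = 9×10¹⁶ m²/s²
m = 4.077×10¹⁷ / 9×10¹⁶ = 4.530 kg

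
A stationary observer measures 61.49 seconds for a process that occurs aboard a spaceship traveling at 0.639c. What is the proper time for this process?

Dilated time Δt = 61.49 seconds
γ = 1/√(1 - 0.639²) = 1.300
Δt₀ = Δt/γ = 61.49/1.300 = 47.30 seconds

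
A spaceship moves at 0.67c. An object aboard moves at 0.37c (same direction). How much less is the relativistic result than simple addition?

Classical: u' + v = 0.37 + 0.67 = 1.04c
Relativistic: u = (0.37 + 0.67)/(1 + 0.2479) = 1.04/1.2479 = 0.8334c
Difference: 1.04 - 0.8334 = 0.2066c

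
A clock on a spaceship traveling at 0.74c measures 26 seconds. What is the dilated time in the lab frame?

Proper time Δt₀ = 26 seconds
γ = 1/√(1 - 0.74²) = 1.487
Δt = γΔt₀ = 1.487 × 26 = 38.66 seconds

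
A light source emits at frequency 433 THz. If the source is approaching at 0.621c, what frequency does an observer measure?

β = v/c = 0.621
(1+β)/(1-β) = 1.621/0.379 = 4.277
Doppler factor = √(4.277) = 2.0681
f_obs = 433 × 2.0681 = 895.5 THz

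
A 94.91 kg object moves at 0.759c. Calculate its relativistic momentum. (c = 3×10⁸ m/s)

γ = 1/√(1 - 0.759²) = 1.536
v = 0.759 × 3×10⁸ = 2.277×10⁸ m/s
p = γmv = 1.536 × 94.91 × 2.277×10⁸ = 3.319×10¹⁰ kg·m/s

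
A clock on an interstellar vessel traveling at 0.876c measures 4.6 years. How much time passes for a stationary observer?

Proper time Δt₀ = 4.6 years
γ = 1/√(1 - 0.876²) = 2.07335
Δt = γΔt₀ = 2.07335 × 4.6 = 9.537 years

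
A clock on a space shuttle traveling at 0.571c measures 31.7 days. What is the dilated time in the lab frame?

Proper time Δt₀ = 31.7 days
γ = 1/√(1 - 0.571²) = 1.218
Δt = γΔt₀ = 1.218 × 31.7 = 38.61 days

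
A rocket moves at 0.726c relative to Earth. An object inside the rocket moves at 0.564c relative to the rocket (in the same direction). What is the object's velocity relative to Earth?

u = (u' + v)/(1 + u'v/c²)
Numerator: 0.564 + 0.726 = 1.29
Denominator: 1 + 0.409464 = 1.409464
u = 1.29/1.409464 = 0.9152c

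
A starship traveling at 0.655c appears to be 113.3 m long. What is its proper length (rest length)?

Contracted length L = 113.3 m
γ = 1/√(1 - 0.655²) = 1.323
L₀ = γL = 1.323 × 113.3 = 149.9 m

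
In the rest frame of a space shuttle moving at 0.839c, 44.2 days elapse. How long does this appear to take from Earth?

Proper time Δt₀ = 44.2 days
γ = 1/√(1 - 0.839²) = 1.8378
Δt = γΔt₀ = 1.8378 × 44.2 = 81.23 days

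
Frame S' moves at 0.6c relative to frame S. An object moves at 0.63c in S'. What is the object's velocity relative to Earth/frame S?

u = (u' + v)/(1 + u'v/c²)
Numerator: 0.63 + 0.6 = 1.23
Denominator: 1 + 0.378 = 1.378
u = 1.23/1.378 = 0.8926c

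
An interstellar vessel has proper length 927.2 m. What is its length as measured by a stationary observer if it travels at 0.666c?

Proper length L₀ = 927.2 m
γ = 1/√(1 - 0.666²) = 1.3406
L = L₀/γ = 927.2/1.3406 = 691.6 m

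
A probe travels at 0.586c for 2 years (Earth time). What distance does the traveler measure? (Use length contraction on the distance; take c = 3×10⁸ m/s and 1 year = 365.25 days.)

Earth distance: d = v × t = 0.586c × 2 yr = 1.1096×10¹⁶ m
γ = 1.2341
d' = d/γ = 1.1096×10¹⁶/1.2341 = 8.991×10¹⁵ m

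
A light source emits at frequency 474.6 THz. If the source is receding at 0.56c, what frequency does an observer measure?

β = v/c = 0.56
(1-β)/(1+β) = 0.44/1.56 = 0.2821
Doppler factor = √(0.2821) = 0.5311
f_obs = 474.6 × 0.5311 = 252.1 THz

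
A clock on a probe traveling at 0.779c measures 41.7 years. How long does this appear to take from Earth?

Proper time Δt₀ = 41.7 years
γ = 1/√(1 - 0.779²) = 1.5948
Δt = γΔt₀ = 1.5948 × 41.7 = 66.50 years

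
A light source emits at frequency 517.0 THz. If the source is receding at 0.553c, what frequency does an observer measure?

β = v/c = 0.553
(1-β)/(1+β) = 0.447/1.553 = 0.2878
Doppler factor = √(0.2878) = 0.5365
f_obs = 517.0 × 0.5365 = 277.4 THz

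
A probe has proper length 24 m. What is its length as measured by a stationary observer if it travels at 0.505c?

Proper length L₀ = 24 m
γ = 1/√(1 - 0.505²) = 1.159
L = L₀/γ = 24/1.159 = 20.71 m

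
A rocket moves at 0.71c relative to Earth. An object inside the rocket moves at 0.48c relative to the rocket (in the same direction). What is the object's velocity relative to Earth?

u = (u' + v)/(1 + u'v/c²)
Numerator: 0.48 + 0.71 = 1.19
Denominator: 1 + 0.3408 = 1.3408
u = 1.19/1.3408 = 0.8875c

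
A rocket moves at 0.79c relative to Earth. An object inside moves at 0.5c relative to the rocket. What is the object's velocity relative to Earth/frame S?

u = (u' + v)/(1 + u'v/c²)
Numerator: 0.5 + 0.79 = 1.29
Denominator: 1 + 0.395 = 1.395
u = 1.29/1.395 = 0.9247c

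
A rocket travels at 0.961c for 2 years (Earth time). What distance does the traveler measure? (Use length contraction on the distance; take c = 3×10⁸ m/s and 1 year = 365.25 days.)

Earth distance: d = v × t = 0.961c × 2 yr = 1.8196×10¹⁶ m
γ = 3.6160
d' = d/γ = 1.8196×10¹⁶/3.6160 = 5.032×10¹⁵ m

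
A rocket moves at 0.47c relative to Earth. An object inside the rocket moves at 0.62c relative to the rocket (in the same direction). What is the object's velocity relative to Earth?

u = (u' + v)/(1 + u'v/c²)
Numerator: 0.62 + 0.47 = 1.09
Denominator: 1 + 0.2914 = 1.2914
u = 1.09/1.2914 = 0.8440c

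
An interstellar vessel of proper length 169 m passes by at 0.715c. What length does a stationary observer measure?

Proper length L₀ = 169 m
γ = 1/√(1 - 0.715²) = 1.430
L = L₀/γ = 169/1.430 = 118.2 m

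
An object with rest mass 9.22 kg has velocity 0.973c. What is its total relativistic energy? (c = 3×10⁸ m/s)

γ = 1/√(1 - 0.973²) = 4.3327
mc² = 9.22 × (3×10⁸)² = 8.298×10¹⁷ J
E = γmc² = 4.3327 × 8.298×10¹⁷ = 3.595×10¹⁸ J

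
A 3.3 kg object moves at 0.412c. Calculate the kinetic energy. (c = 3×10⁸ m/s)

γ = 1/√(1 - 0.412²) = 1.09747
γ - 1 = 0.09747
KE = (γ-1)mc² = 0.09747 × 3.3 × (3×10⁸)² = 2.895×10¹⁶ J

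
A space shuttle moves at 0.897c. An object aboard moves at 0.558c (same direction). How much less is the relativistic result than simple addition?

Classical: u' + v = 0.558 + 0.897 = 1.455c
Relativistic: u = (0.558 + 0.897)/(1 + 0.500526) = 1.455/1.500526 = 0.9697c
Difference: 1.455 - 0.9697 = 0.4853c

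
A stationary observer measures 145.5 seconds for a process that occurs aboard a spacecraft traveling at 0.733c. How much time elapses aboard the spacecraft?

Dilated time Δt = 145.5 seconds
γ = 1/√(1 - 0.733²) = 1.4701
Δt₀ = Δt/γ = 145.5/1.4701 = 98.97 seconds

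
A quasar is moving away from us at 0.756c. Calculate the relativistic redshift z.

β = 0.756
(1+β)/(1-β) = 1.756/0.244 = 7.197
√(7.197) = 2.683
z = 2.683 - 1 = 1.683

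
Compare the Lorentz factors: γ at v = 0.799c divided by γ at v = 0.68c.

γ₁ = 1/√(1 - 0.799²) = 1.663
γ₂ = 1/√(1 - 0.68²) = 1.364
γ₁/γ₂ = 1.663/1.364 = 1.219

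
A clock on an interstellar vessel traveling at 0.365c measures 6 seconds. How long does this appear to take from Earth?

Proper time Δt₀ = 6 seconds
γ = 1/√(1 - 0.365²) = 1.0741
Δt = γΔt₀ = 1.0741 × 6 = 6.445 seconds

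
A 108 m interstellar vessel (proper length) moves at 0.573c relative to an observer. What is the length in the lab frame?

Proper length L₀ = 108 m
γ = 1/√(1 - 0.573²) = 1.2202
L = L₀/γ = 108/1.2202 = 88.51 m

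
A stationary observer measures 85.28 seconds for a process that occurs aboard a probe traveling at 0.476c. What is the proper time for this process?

Dilated time Δt = 85.28 seconds
γ = 1/√(1 - 0.476²) = 1.137
Δt₀ = Δt/γ = 85.28/1.137 = 75.00 seconds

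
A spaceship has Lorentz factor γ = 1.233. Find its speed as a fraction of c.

From γ = 1/√(1 - v²/c²):
1/γ² = 1/1.233² = 0.6578
v²/c² = 1 - 0.6578 = 0.3422
v/c = √(0.3422) = 0.5850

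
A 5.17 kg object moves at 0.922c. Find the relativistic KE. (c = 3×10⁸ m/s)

γ = 1/√(1 - 0.922²) = 2.5827
γ - 1 = 1.5827
KE = (γ-1)mc² = 1.5827 × 5.17 × (3×10⁸)² = 7.364×10¹⁷ J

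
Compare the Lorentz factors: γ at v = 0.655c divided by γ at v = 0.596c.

γ₁ = 1/√(1 - 0.655²) = 1.323
γ₂ = 1/√(1 - 0.596²) = 1.245
γ₁/γ₂ = 1.323/1.245 = 1.063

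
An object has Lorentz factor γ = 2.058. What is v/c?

From γ = 1/√(1 - v²/c²):
1/γ² = 1/2.058² = 0.2361
v²/c² = 1 - 0.2361 = 0.7639
v/c = √(0.7639) = 0.8740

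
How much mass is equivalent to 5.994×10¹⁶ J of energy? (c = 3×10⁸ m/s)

From E = mc², we get m = E/c²
c² = (3×10⁸)² = 9×10¹⁶ m²/s²
m = 5.994×10¹⁶ / 9×10¹⁶ = 0.6660 kg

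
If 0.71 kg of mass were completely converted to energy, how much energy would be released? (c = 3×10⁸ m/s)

Using E = mc²:
c² = (3×10⁸)² = 9×10¹⁶ m²/s²
E = 0.71 × 9×10¹⁶ = 6.390×10¹⁶ J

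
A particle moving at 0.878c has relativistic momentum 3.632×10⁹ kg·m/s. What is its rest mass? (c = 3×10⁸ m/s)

γ = 1/√(1 - 0.878²) = 2.0892
v = 0.878 × 3×10⁸ = 2.634×10⁸ m/s
m = p/(γv) = 3.632×10⁹/(2.0892 × 2.634×10⁸) = 6.600 kg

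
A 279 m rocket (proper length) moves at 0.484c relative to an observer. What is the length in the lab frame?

Proper length L₀ = 279 m
γ = 1/√(1 - 0.484²) = 1.143
L = L₀/γ = 279/1.143 = 244.1 m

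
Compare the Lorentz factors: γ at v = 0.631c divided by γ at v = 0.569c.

γ₁ = 1/√(1 - 0.631²) = 1.289
γ₂ = 1/√(1 - 0.569²) = 1.216
γ₁/γ₂ = 1.289/1.216 = 1.060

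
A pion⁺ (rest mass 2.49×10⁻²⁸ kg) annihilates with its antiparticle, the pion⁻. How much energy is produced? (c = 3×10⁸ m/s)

Both particles have the same rest mass, so total mass = 2m
E = 2m·c² = 2 × 2.49×10⁻²⁸ × (3×10⁸)²
= 2 × 2.49×10⁻²⁸ × 9×10¹⁶
= 4.482×10⁻¹¹ J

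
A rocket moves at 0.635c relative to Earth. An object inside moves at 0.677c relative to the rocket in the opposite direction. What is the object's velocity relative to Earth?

Object's velocity in rocket frame is u' = -0.677c
u = (u' + v)/(1 + u'v/c²) = (v - 0.677)/(1 - 0.677·v/c²)
Numerator: 0.635 - 0.677 = -0.042
Denominator: 1 - 0.429895 = 0.570105
u = -0.042/0.570105 = -0.07367c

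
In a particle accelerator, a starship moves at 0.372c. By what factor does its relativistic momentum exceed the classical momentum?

p_rel = γmv, p_class = mv
Ratio = γ = 1/√(1 - 0.372²)
= 1/√(0.861616) = 1.077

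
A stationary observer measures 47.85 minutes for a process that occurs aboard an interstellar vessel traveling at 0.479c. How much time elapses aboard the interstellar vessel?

Dilated time Δt = 47.85 minutes
γ = 1/√(1 - 0.479²) = 1.1392
Δt₀ = Δt/γ = 47.85/1.1392 = 42.00 minutes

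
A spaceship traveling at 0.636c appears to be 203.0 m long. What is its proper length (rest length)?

Contracted length L = 203.0 m
γ = 1/√(1 - 0.636²) = 1.296
L₀ = γL = 1.296 × 203.0 = 263.1 m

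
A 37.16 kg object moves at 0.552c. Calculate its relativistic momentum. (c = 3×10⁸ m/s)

γ = 1/√(1 - 0.552²) = 1.1993
v = 0.552 × 3×10⁸ = 1.656×10⁸ m/s
p = γmv = 1.1993 × 37.16 × 1.656×10⁸ = 7.380×10⁹ kg·m/s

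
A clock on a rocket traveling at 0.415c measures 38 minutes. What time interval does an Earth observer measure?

Proper time Δt₀ = 38 minutes
γ = 1/√(1 - 0.415²) = 1.0991
Δt = γΔt₀ = 1.0991 × 38 = 41.77 minutes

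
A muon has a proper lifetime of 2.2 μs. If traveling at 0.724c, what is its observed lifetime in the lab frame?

Proper lifetime τ₀ = 2.2 μs
γ = 1/√(1 - 0.724²) = 1.4497
τ = γτ₀ = 1.4497 × 2.2 μs = 3.189 μs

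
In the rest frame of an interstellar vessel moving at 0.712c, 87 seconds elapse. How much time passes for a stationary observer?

Proper time Δt₀ = 87 seconds
γ = 1/√(1 - 0.712²) = 1.424
Δt = γΔt₀ = 1.424 × 87 = 123.9 seconds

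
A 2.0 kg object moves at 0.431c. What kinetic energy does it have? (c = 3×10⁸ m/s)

γ = 1/√(1 - 0.431²) = 1.1082
γ - 1 = 0.1082
KE = (γ-1)mc² = 0.1082 × 2.0 × (3×10⁸)² = 1.948×10¹⁶ J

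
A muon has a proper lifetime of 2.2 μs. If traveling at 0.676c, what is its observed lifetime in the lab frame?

Proper lifetime τ₀ = 2.2 μs
γ = 1/√(1 - 0.676²) = 1.357
τ = γτ₀ = 1.357 × 2.2 μs = 2.985 μs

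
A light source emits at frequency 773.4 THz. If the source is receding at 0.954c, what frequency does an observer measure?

β = v/c = 0.954
(1-β)/(1+β) = 0.046/1.954 = 0.02354
Doppler factor = √(0.02354) = 0.15343
f_obs = 773.4 × 0.15343 = 118.7 THz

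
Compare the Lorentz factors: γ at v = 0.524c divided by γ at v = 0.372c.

γ₁ = 1/√(1 - 0.524²) = 1.174
γ₂ = 1/√(1 - 0.372²) = 1.077
γ₁/γ₂ = 1.174/1.077 = 1.090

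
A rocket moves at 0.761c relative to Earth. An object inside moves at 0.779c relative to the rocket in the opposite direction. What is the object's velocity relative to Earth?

Object's velocity in rocket frame is u' = -0.779c
u = (u' + v)/(1 + u'v/c²) = (v - 0.779)/(1 - 0.779·v/c²)
Numerator: 0.761 - 0.779 = -0.018
Denominator: 1 - 0.592819 = 0.407181
u = -0.018/0.407181 = -0.04421c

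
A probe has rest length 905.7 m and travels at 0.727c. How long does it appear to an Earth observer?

Proper length L₀ = 905.7 m
γ = 1/√(1 - 0.727²) = 1.4564
L = L₀/γ = 905.7/1.4564 = 621.9 m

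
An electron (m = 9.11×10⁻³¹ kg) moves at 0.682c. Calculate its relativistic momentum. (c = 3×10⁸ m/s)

γ = 1/√(1 - 0.682²) = 1.3673
v = 0.682 × 3×10⁸ = 2.046×10⁸ m/s
p = γmv = 1.3673 × 9.11×10⁻³¹ × 2.046×10⁸ = 2.549×10⁻²² kg·m/s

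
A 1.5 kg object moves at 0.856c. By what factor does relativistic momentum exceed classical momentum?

p_rel = γmv, p_class = mv
Ratio = γ = 1/√(1 - 0.856²) = 1.934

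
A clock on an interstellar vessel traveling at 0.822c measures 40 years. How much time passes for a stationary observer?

Proper time Δt₀ = 40 years
γ = 1/√(1 - 0.822²) = 1.756
Δt = γΔt₀ = 1.756 × 40 = 70.24 years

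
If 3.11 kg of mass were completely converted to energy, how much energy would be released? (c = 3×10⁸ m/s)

Using E = mc²:
c² = (3×10⁸)² = 9×10¹⁶ m²/s²
E = 3.11 × 9×10¹⁶ = 2.799×10¹⁷ J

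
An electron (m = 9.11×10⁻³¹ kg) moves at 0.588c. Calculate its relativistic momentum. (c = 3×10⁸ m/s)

γ = 1/√(1 - 0.588²) = 1.2363
v = 0.588 × 3×10⁸ = 1.764×10⁸ m/s
p = γmv = 1.2363 × 9.11×10⁻³¹ × 1.764×10⁸ = 1.987×10⁻²² kg·m/s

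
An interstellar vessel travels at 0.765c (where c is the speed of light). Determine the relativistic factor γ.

v/c = 0.765, so (v/c)² = 0.585225
1 - (v/c)² = 0.414775
γ = 1/√(0.414775) = 1.553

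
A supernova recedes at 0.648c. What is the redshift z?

β = 0.648
(1+β)/(1-β) = 1.648/0.352 = 4.682
√(4.682) = 2.164
z = 2.164 - 1 = 1.164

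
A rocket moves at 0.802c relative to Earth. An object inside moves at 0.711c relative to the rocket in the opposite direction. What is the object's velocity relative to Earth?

Object's velocity in rocket frame is u' = -0.711c
u = (u' + v)/(1 + u'v/c²) = (v - 0.711)/(1 - 0.711·v/c²)
Numerator: 0.802 - 0.711 = 0.091
Denominator: 1 - 0.570222 = 0.429778
u = 0.091/0.429778 = 0.2117c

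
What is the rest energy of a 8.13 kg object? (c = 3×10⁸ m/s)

c² = (3×10⁸)² = 9.000×10¹⁶ m²/s²
E₀ = mc² = 8.13 × 9.000×10¹⁶ = 7.317×10¹⁷ J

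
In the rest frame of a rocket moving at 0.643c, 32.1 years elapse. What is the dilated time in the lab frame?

Proper time Δt₀ = 32.1 years
γ = 1/√(1 - 0.643²) = 1.3057
Δt = γΔt₀ = 1.3057 × 32.1 = 41.91 years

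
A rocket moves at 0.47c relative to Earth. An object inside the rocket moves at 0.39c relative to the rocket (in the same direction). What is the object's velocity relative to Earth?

u = (u' + v)/(1 + u'v/c²)
Numerator: 0.39 + 0.47 = 0.86
Denominator: 1 + 0.1833 = 1.1833
u = 0.86/1.1833 = 0.7268c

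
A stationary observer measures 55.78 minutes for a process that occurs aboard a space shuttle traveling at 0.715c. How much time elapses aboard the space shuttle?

Dilated time Δt = 55.78 minutes
γ = 1/√(1 - 0.715²) = 1.4304
Δt₀ = Δt/γ = 55.78/1.4304 = 39.00 minutes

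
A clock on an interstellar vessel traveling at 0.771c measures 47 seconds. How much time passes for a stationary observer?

Proper time Δt₀ = 47 seconds
γ = 1/√(1 - 0.771²) = 1.5703
Δt = γΔt₀ = 1.5703 × 47 = 73.80 seconds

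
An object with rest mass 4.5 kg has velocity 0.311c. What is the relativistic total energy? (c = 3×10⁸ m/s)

γ = 1/√(1 - 0.311²) = 1.052
mc² = 4.5 × (3×10⁸)² = 4.050×10¹⁷ J
E = γmc² = 1.052 × 4.050×10¹⁷ = 4.261×10¹⁷ J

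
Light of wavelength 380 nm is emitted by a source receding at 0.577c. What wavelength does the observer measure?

β = 0.577
Wavelength Doppler factor = √(1.577/0.423) = √(3.728) = 1.9308
λ_obs = 380 × 1.9308 = 733.7 nm (redshift)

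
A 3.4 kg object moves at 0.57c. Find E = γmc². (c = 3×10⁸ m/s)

γ = 1/√(1 - 0.57²) = 1.217
mc² = 3.4 × (3×10⁸)² = 3.060×10¹⁷ J
E = γmc² = 1.217 × 3.060×10¹⁷ = 3.724×10¹⁷ J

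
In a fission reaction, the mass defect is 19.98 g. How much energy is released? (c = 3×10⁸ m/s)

Convert mass defect: Δm = 19.98 g = 0.01998 kg
E = Δm·c² = 0.01998 × (3×10⁸)²
= 0.01998 × 9×10¹⁶ = 1.798×10¹⁵ J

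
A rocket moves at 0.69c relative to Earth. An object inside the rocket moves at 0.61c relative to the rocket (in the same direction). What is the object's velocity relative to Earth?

u = (u' + v)/(1 + u'v/c²)
Numerator: 0.61 + 0.69 = 1.3
Denominator: 1 + 0.4209 = 1.4209
u = 1.3/1.4209 = 0.9149c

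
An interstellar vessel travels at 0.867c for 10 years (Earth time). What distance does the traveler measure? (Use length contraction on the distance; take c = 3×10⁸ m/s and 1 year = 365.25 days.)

Earth distance: d = v × t = 0.867c × 10 yr = 8.208×10¹⁶ m
γ = 2.007
d' = d/γ = 8.208×10¹⁶/2.007 = 4.090×10¹⁶ m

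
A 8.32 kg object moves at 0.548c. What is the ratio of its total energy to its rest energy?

E = γmc², E₀ = mc²
E/E₀ = γ = 1/√(1 - 0.548²) = 1.195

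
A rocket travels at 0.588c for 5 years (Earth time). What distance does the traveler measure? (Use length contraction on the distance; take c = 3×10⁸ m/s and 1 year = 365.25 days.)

Earth distance: d = v × t = 0.588c × 5 yr = 2.7834×10¹⁶ m
γ = 1.2363
d' = d/γ = 2.7834×10¹⁶/1.2363 = 2.251×10¹⁶ m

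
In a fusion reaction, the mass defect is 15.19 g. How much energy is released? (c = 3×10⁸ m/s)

Convert mass defect: Δm = 15.19 g = 0.01519 kg
E = Δm·c² = 0.01519 × (3×10⁸)²
= 0.01519 × 9×10¹⁶ = 1.367×10¹⁵ J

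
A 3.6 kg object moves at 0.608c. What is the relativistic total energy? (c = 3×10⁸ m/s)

γ = 1/√(1 - 0.608²) = 1.2595
mc² = 3.6 × (3×10⁸)² = 3.240×10¹⁷ J
E = γmc² = 1.2595 × 3.240×10¹⁷ = 4.081×10¹⁷ J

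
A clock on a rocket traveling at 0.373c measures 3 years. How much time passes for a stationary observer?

Proper time Δt₀ = 3 years
γ = 1/√(1 - 0.373²) = 1.0778
Δt = γΔt₀ = 1.0778 × 3 = 3.233 years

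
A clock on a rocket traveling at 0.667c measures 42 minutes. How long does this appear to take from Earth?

Proper time Δt₀ = 42 minutes
γ = 1/√(1 - 0.667²) = 1.3422
Δt = γΔt₀ = 1.3422 × 42 = 56.37 minutes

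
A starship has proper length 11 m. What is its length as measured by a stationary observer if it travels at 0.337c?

Proper length L₀ = 11 m
γ = 1/√(1 - 0.337²) = 1.062
L = L₀/γ = 11/1.062 = 10.36 m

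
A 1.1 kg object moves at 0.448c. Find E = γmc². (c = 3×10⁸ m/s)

γ = 1/√(1 - 0.448²) = 1.1185
mc² = 1.1 × (3×10⁸)² = 9.900×10¹⁶ J
E = γmc² = 1.1185 × 9.900×10¹⁶ = 1.107×10¹⁷ J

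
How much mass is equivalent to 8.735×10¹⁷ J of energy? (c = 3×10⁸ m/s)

From E = mc², we get m = E/c²
c² = (3×10⁸)² = 9×10¹⁶ m²/s²
m = 8.735×10¹⁷ / 9×10¹⁶ = 9.706 kg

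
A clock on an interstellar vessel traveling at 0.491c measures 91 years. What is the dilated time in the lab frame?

Proper time Δt₀ = 91 years
γ = 1/√(1 - 0.491²) = 1.148
Δt = γΔt₀ = 1.148 × 91 = 104.5 years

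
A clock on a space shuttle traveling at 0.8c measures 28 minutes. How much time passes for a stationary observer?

Proper time Δt₀ = 28 minutes
γ = 1/√(1 - 0.8²) = 1.6667
Δt = γΔt₀ = 1.6667 × 28 = 46.67 minutes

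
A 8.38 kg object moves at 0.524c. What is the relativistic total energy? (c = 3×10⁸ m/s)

γ = 1/√(1 - 0.524²) = 1.1741
mc² = 8.38 × (3×10⁸)² = 7.542×10¹⁷ J
E = γmc² = 1.1741 × 7.542×10¹⁷ = 8.855×10¹⁷ J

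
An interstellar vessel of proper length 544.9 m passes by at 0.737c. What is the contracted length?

Proper length L₀ = 544.9 m
γ = 1/√(1 - 0.737²) = 1.4795
L = L₀/γ = 544.9/1.4795 = 368.3 m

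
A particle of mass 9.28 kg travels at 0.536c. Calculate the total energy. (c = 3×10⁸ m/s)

γ = 1/√(1 - 0.536²) = 1.1845
mc² = 9.28 × (3×10⁸)² = 8.352×10¹⁷ J
E = γmc² = 1.1845 × 8.352×10¹⁷ = 9.893×10¹⁷ J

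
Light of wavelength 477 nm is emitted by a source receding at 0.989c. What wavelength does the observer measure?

β = 0.989
Wavelength Doppler factor = √(1.989/0.011) = √(180.82) = 13.447
λ_obs = 477 × 13.447 = 6414 nm (redshift)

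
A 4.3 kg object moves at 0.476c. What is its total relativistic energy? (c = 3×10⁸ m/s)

γ = 1/√(1 - 0.476²) = 1.1371
mc² = 4.3 × (3×10⁸)² = 3.870×10¹⁷ J
E = γmc² = 1.1371 × 3.870×10¹⁷ = 4.401×10¹⁷ J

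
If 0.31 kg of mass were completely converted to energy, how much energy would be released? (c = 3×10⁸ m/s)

Using E = mc²:
c² = (3×10⁸)² = 9×10¹⁶ m²/s²
E = 0.31 × 9×10¹⁶ = 2.790×10¹⁶ J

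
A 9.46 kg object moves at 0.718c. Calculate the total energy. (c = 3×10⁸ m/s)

γ = 1/√(1 - 0.718²) = 1.437
mc² = 9.46 × (3×10⁸)² = 8.514×10¹⁷ J
E = γmc² = 1.437 × 8.514×10¹⁷ = 1.223×10¹⁸ J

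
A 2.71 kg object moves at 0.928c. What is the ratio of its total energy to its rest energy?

E = γmc², E₀ = mc²
E/E₀ = γ = 1/√(1 - 0.928²) = 2.684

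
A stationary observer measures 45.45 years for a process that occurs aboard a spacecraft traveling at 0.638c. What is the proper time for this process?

Dilated time Δt = 45.45 years
γ = 1/√(1 - 0.638²) = 1.2986
Δt₀ = Δt/γ = 45.45/1.2986 = 35.00 years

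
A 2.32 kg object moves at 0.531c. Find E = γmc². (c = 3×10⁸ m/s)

γ = 1/√(1 - 0.531²) = 1.180
mc² = 2.32 × (3×10⁸)² = 2.088×10¹⁷ J
E = γmc² = 1.180 × 2.088×10¹⁷ = 2.464×10¹⁷ J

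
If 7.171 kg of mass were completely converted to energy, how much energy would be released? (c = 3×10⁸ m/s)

Using E = mc²:
c² = (3×10⁸)² = 9×10¹⁶ m²/s²
E = 7.171 × 9×10¹⁶ = 6.454×10¹⁷ J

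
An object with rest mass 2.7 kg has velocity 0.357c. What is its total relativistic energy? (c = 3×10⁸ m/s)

γ = 1/√(1 - 0.357²) = 1.0705
mc² = 2.7 × (3×10⁸)² = 2.430×10¹⁷ J
E = γmc² = 1.0705 × 2.430×10¹⁷ = 2.601×10¹⁷ J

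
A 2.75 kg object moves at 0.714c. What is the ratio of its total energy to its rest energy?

E = γmc², E₀ = mc²
E/E₀ = γ = 1/√(1 - 0.714²) = 1.428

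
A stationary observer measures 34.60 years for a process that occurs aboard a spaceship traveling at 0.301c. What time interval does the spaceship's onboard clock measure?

Dilated time Δt = 34.60 years
γ = 1/√(1 - 0.301²) = 1.0486
Δt₀ = Δt/γ = 34.60/1.0486 = 33.00 years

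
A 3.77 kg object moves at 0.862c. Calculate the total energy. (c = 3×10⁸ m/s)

γ = 1/√(1 - 0.862²) = 1.973
mc² = 3.77 × (3×10⁸)² = 3.393×10¹⁷ J
E = γmc² = 1.973 × 3.393×10¹⁷ = 6.694×10¹⁷ J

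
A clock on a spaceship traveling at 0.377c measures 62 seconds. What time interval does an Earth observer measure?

Proper time Δt₀ = 62 seconds
γ = 1/√(1 - 0.377²) = 1.0797
Δt = γΔt₀ = 1.0797 × 62 = 66.94 seconds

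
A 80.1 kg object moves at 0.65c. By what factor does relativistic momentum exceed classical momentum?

p_rel = γmv, p_class = mv
Ratio = γ = 1/√(1 - 0.65²) = 1.316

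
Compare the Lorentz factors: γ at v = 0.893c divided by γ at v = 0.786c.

γ₁ = 1/√(1 - 0.893²) = 2.2219
γ₂ = 1/√(1 - 0.786²) = 1.6175
γ₁/γ₂ = 2.2219/1.6175 = 1.374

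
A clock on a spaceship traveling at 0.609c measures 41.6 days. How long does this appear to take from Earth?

Proper time Δt₀ = 41.6 days
γ = 1/√(1 - 0.609²) = 1.2608
Δt = γΔt₀ = 1.2608 × 41.6 = 52.45 days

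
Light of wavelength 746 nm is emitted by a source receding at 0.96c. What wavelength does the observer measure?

β = 0.96
Wavelength Doppler factor = √(1.96/0.04) = √(49.00) = 7.000
λ_obs = 746 × 7.000 = 5222 nm (redshift)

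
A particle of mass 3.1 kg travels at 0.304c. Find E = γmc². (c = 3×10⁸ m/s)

γ = 1/√(1 - 0.304²) = 1.0497
mc² = 3.1 × (3×10⁸)² = 2.790×10¹⁷ J
E = γmc² = 1.0497 × 2.790×10¹⁷ = 2.929×10¹⁷ J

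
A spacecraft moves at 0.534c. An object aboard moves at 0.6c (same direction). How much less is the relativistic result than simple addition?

Classical: u' + v = 0.6 + 0.534 = 1.134c
Relativistic: u = (0.6 + 0.534)/(1 + 0.3204) = 1.134/1.3204 = 0.8588c
Difference: 1.134 - 0.8588 = 0.2752c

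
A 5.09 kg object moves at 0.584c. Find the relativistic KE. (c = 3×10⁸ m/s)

γ = 1/√(1 - 0.584²) = 1.2319
γ - 1 = 0.2319
KE = (γ-1)mc² = 0.2319 × 5.09 × (3×10⁸)² = 1.062×10¹⁷ J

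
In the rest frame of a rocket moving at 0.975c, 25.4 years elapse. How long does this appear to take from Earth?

Proper time Δt₀ = 25.4 years
γ = 1/√(1 - 0.975²) = 4.500
Δt = γΔt₀ = 4.500 × 25.4 = 114.3 years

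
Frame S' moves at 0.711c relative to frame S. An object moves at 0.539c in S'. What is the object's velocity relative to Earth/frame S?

u = (u' + v)/(1 + u'v/c²)
Numerator: 0.539 + 0.711 = 1.25
Denominator: 1 + 0.383229 = 1.383229
u = 1.25/1.383229 = 0.9037c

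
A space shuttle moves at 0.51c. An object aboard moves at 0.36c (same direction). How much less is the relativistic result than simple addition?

Classical: u' + v = 0.36 + 0.51 = 0.87c
Relativistic: u = (0.36 + 0.51)/(1 + 0.1836) = 0.87/1.1836 = 0.7350c
Difference: 0.87 - 0.7350 = 0.1350c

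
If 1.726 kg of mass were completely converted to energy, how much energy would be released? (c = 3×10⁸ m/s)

Using E = mc²:
c² = (3×10⁸)² = 9×10¹⁶ m²/s²
E = 1.726 × 9×10¹⁶ = 1.553×10¹⁷ J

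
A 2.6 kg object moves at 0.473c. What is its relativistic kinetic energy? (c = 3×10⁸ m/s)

γ = 1/√(1 - 0.473²) = 1.135
γ - 1 = 0.1350
KE = (γ-1)mc² = 0.1350 × 2.6 × (3×10⁸)² = 3.159×10¹⁶ J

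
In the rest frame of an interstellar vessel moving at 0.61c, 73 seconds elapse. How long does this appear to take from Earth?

Proper time Δt₀ = 73 seconds
γ = 1/√(1 - 0.61²) = 1.262
Δt = γΔt₀ = 1.262 × 73 = 92.13 seconds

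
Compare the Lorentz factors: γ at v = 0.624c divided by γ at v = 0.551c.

γ₁ = 1/√(1 - 0.624²) = 1.280
γ₂ = 1/√(1 - 0.551²) = 1.198
γ₁/γ₂ = 1.280/1.198 = 1.068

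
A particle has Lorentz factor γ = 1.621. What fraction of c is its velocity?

From γ = 1/√(1 - v²/c²):
1/γ² = 1/1.621² = 0.3806
v²/c² = 1 - 0.3806 = 0.6194
v/c = √(0.6194) = 0.7870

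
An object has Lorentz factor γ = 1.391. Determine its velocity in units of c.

From γ = 1/√(1 - v²/c²):
1/γ² = 1/1.391² = 0.5168
v²/c² = 1 - 0.5168 = 0.4832
v/c = √(0.4832) = 0.6951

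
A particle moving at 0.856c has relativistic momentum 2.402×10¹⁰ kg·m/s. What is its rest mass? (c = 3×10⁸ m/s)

γ = 1/√(1 - 0.856²) = 1.934
v = 0.856 × 3×10⁸ = 2.568×10⁸ m/s
m = p/(γv) = 2.402×10¹⁰/(1.934 × 2.568×10⁸) = 48.36 kg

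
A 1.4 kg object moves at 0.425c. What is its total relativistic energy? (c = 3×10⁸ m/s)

γ = 1/√(1 - 0.425²) = 1.105
mc² = 1.4 × (3×10⁸)² = 1.260×10¹⁷ J
E = γmc² = 1.105 × 1.260×10¹⁷ = 1.392×10¹⁷ J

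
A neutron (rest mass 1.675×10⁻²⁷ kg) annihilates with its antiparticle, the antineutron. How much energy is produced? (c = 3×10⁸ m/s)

Both particles have the same rest mass, so total mass = 2m
E = 2m·c² = 2 × 1.675×10⁻²⁷ × (3×10⁸)²
= 2 × 1.675×10⁻²⁷ × 9×10¹⁶
= 3.015×10⁻¹⁰ J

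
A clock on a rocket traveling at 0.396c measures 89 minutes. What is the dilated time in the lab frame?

Proper time Δt₀ = 89 minutes
γ = 1/√(1 - 0.396²) = 1.089
Δt = γΔt₀ = 1.089 × 89 = 96.92 minutes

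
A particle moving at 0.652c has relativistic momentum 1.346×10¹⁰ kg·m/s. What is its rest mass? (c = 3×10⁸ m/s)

γ = 1/√(1 - 0.652²) = 1.3189
v = 0.652 × 3×10⁸ = 1.956×10⁸ m/s
m = p/(γv) = 1.346×10¹⁰/(1.3189 × 1.956×10⁸) = 52.18 kg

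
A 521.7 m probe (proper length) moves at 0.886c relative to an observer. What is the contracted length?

Proper length L₀ = 521.7 m
γ = 1/√(1 - 0.886²) = 2.157
L = L₀/γ = 521.7/2.157 = 241.9 m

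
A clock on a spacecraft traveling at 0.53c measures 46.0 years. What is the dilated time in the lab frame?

Proper time Δt₀ = 46.0 years
γ = 1/√(1 - 0.53²) = 1.17925
Δt = γΔt₀ = 1.17925 × 46.0 = 54.25 years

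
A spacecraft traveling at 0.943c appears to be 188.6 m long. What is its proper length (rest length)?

Contracted length L = 188.6 m
γ = 1/√(1 - 0.943²) = 3.005
L₀ = γL = 3.005 × 188.6 = 566.7 m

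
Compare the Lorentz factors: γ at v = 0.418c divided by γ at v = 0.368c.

γ₁ = 1/√(1 - 0.418²) = 1.101
γ₂ = 1/√(1 - 0.368²) = 1.075
γ₁/γ₂ = 1.101/1.075 = 1.024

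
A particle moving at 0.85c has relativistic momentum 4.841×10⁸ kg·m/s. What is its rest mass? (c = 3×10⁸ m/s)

γ = 1/√(1 - 0.85²) = 1.898
v = 0.85 × 3×10⁸ = 2.550×10⁸ m/s
m = p/(γv) = 4.841×10⁸/(1.898 × 2.550×10⁸) = 1.000 kg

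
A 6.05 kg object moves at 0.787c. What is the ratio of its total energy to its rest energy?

E = γmc², E₀ = mc²
E/E₀ = γ = 1/√(1 - 0.787²) = 1.621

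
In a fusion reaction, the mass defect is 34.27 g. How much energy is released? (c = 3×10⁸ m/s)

Convert mass defect: Δm = 34.27 g = 0.03427 kg
E = Δm·c² = 0.03427 × (3×10⁸)²
= 0.03427 × 9×10¹⁶ = 3.084×10¹⁵ J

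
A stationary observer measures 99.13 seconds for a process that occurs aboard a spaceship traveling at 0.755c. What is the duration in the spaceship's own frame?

Dilated time Δt = 99.13 seconds
γ = 1/√(1 - 0.755²) = 1.525
Δt₀ = Δt/γ = 99.13/1.525 = 65.00 seconds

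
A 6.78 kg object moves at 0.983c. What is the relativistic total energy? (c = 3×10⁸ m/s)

γ = 1/√(1 - 0.983²) = 5.446
mc² = 6.78 × (3×10⁸)² = 6.102×10¹⁷ J
E = γmc² = 5.446 × 6.102×10¹⁷ = 3.323×10¹⁸ J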